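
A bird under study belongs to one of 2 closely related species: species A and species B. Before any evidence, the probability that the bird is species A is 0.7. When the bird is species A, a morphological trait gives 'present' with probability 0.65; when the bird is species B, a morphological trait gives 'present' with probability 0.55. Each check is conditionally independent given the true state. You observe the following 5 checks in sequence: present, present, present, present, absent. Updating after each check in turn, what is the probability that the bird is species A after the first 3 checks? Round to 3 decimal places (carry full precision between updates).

Each posterior becomes the prior for the next update.
After 'present': P(species A) = 0.65·0.7000 / (0.65·0.7000 + 0.55·0.3000) ≈ 0.7339
After 'present': P(species A) = 0.65·0.7339 / (0.65·0.7339 + 0.55·0.2661) ≈ 0.7652
After 'present': P(species A) = 0.65·0.7652 / (0.65·0.7652 + 0.55·0.2348) ≈ 0.7939

0.794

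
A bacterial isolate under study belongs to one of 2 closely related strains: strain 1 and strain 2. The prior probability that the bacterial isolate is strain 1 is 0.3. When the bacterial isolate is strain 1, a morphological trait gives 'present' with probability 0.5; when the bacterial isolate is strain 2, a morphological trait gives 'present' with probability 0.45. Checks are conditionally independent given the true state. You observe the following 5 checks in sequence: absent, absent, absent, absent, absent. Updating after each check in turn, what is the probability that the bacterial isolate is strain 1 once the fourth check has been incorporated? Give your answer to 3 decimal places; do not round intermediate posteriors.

After 'absent': P(strain 1) = 0.5·0.3000 / (0.5·0.3000 + 0.55·0.7000) ≈ 0.2804
After 'absent': P(strain 1) = 0.5·0.2804 / (0.5·0.2804 + 0.55·0.7196) ≈ 0.2616
After 'absent': P(strain 1) = 0.5·0.2616 / (0.5·0.2616 + 0.55·0.7384) ≈ 0.2436
After 'absent': P(strain 1) = 0.5·0.2436 / (0.5·0.2436 + 0.55·0.7564) ≈ 0.2264

0.226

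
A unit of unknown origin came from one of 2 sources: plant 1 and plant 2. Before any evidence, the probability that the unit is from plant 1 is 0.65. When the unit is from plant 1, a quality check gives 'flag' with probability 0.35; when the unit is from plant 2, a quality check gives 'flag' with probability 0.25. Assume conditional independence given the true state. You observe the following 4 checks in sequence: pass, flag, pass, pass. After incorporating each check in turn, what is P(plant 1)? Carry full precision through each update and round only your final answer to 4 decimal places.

After 'pass': P(plant 1) = 0.65·0.6500 / (0.65·0.6500 + 0.75·0.3500) ≈ 0.6168
After 'flag': P(plant 1) = 0.35·0.6168 / (0.35·0.6168 + 0.25·0.3832) ≈ 0.6926
After 'pass': P(plant 1) = 0.65·0.6926 / (0.65·0.6926 + 0.75·0.3074) ≈ 0.6613
After 'pass': P(plant 1) = 0.65·0.6613 / (0.65·0.6613 + 0.75·0.3387) ≈ 0.6286

0.6286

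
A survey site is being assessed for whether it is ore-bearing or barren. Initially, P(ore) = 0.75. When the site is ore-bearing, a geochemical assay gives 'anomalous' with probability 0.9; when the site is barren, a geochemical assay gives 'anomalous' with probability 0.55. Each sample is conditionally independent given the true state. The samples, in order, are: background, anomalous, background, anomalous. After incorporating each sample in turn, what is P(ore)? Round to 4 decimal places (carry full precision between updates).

After 'background': P(ore) = 0.1·0.7500 / (0.1·0.7500 + 0.45·0.2500) ≈ 0.4000
After 'anomalous': P(ore) = 0.9·0.4000 / (0.9·0.4000 + 0.55·0.6000) ≈ 0.5217
After 'background': P(ore) = 0.1·0.5217 / (0.1·0.5217 + 0.45·0.4783) ≈ 0.1951
After 'anomalous': P(ore) = 0.9·0.1951 / (0.9·0.1951 + 0.55·0.8049) ≈ 0.2840

0.2840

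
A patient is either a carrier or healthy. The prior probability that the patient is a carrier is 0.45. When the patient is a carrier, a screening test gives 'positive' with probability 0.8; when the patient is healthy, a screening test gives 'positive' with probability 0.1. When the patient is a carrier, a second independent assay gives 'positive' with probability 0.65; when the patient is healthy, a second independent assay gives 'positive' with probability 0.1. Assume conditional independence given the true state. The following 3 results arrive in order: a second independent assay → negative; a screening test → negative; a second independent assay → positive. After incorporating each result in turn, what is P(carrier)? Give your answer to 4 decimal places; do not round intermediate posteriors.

0.3149

Each posterior becomes the prior for the next update.
After a second independent assay='negative': P(carrier) = 0.35·0.4500 / (0.35·0.4500 + 0.9·0.5500) ≈ 0.2414
After a screening test='negative': P(carrier) = 0.2·0.2414 / (0.2·0.2414 + 0.9·0.7586) ≈ 0.0660
After a second independent assay='positive': P(carrier) = 0.65·0.0660 / (0.65·0.0660 + 0.1·0.9340) ≈ 0.3149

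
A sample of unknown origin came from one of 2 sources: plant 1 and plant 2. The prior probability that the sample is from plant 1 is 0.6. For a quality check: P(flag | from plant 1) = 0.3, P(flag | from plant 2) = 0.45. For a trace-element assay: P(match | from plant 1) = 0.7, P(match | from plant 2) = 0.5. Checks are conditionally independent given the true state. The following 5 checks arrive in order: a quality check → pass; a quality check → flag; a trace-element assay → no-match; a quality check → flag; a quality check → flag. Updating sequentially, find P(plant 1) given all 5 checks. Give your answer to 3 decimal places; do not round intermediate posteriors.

After a quality check='pass': P(plant 1) = 0.7·0.6000 / (0.7·0.6000 + 0.55·0.4000) ≈ 0.6562
After a quality check='flag': P(plant 1) = 0.3·0.6562 / (0.3·0.6562 + 0.45·0.3438) ≈ 0.5600
After a trace-element assay='no-match': P(plant 1) = 0.3·0.5600 / (0.3·0.5600 + 0.5·0.4400) ≈ 0.4330
After a quality check='flag': P(plant 1) = 0.3·0.4330 / (0.3·0.4330 + 0.45·0.5670) ≈ 0.3373
After a quality check='flag': P(plant 1) = 0.3·0.3373 / (0.3·0.3373 + 0.45·0.6627) ≈ 0.2534

0.253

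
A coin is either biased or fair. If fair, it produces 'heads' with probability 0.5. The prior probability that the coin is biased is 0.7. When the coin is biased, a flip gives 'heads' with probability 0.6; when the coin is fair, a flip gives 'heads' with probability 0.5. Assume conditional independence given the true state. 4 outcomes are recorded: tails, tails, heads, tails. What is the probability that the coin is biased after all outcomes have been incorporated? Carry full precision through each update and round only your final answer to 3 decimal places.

0.589

Apply Bayes' rule sequentially, carrying P(biased) forward.
After 'tails': P(biased) = 0.4·0.7000 / (0.4·0.7000 + 0.5·0.3000) ≈ 0.6512
After 'tails': P(biased) = 0.4·0.6512 / (0.4·0.6512 + 0.5·0.3488) ≈ 0.5989
After 'heads': P(biased) = 0.6·0.5989 / (0.6·0.5989 + 0.5·0.4011) ≈ 0.6418
After 'tails': P(biased) = 0.4·0.6418 / (0.4·0.6418 + 0.5·0.3582) ≈ 0.5891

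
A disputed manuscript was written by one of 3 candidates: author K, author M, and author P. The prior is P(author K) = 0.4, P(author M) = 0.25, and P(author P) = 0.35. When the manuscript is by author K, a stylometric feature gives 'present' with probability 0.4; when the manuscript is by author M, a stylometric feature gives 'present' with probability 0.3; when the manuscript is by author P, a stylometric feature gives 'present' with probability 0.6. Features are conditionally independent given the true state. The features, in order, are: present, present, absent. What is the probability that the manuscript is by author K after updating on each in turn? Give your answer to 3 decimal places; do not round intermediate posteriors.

After 'present': normaliser = 0.4·0.4000 + 0.3·0.2500 + 0.6·0.3500; P(author K) ≈ 0.3596, P(author M) ≈ 0.1685, P(author P) ≈ 0.4719
After 'present': normaliser = 0.4·0.3596 + 0.3·0.1685 + 0.6·0.4719; P(author K) ≈ 0.3012, P(author M) ≈ 0.1059, P(author P) ≈ 0.5929
After 'absent': normaliser = 0.6·0.3012 + 0.7·0.1059 + 0.4·0.5929; P(author K) ≈ 0.3673, P(author M) ≈ 0.1506, P(author P) ≈ 0.4821

0.367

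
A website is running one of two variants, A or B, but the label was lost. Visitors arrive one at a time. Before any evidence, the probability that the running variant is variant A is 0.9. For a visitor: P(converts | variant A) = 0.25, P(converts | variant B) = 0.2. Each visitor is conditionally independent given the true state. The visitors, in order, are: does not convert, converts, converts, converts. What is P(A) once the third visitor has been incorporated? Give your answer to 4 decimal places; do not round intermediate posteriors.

0.9295

After 'does not convert': P(A) = 0.75·0.9000 / (0.75·0.9000 + 0.8·0.1000) ≈ 0.8940
After 'converts': P(A) = 0.25·0.8940 / (0.25·0.8940 + 0.2·0.1060) ≈ 0.9134
After 'converts': P(A) = 0.25·0.9134 / (0.25·0.9134 + 0.2·0.0866) ≈ 0.9295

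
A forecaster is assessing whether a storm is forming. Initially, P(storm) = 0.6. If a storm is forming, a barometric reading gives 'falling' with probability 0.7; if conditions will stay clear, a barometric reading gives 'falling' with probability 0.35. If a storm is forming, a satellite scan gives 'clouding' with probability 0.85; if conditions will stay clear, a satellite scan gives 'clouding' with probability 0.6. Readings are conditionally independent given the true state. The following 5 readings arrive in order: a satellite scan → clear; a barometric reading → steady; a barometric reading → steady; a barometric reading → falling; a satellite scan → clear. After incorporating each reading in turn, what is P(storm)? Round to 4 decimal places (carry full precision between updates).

0.0825

Apply Bayes' rule sequentially, carrying P(storm) forward.
After a satellite scan='clear': P(storm) = 0.15·0.6000 / (0.15·0.6000 + 0.4·0.4000) ≈ 0.3600
After a barometric reading='steady': P(storm) = 0.3·0.3600 / (0.3·0.3600 + 0.65·0.6400) ≈ 0.2061
After a barometric reading='steady': P(storm) = 0.3·0.2061 / (0.3·0.2061 + 0.65·0.7939) ≈ 0.1070
After a barometric reading='falling': P(storm) = 0.7·0.1070 / (0.7·0.1070 + 0.35·0.8930) ≈ 0.1933
After a satellite scan='clear': P(storm) = 0.15·0.1933 / (0.15·0.1933 + 0.4·0.8067) ≈ 0.0825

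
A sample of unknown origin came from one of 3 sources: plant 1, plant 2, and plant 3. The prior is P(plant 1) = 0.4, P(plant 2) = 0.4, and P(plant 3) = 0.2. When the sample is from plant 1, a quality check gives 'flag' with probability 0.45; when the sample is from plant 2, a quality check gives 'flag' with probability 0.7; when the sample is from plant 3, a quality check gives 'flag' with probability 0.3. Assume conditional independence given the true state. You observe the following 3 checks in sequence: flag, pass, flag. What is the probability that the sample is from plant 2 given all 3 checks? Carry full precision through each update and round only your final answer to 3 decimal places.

0.507

After 'flag': normaliser = 0.45·0.4000 + 0.7·0.4000 + 0.3·0.2000; P(plant 1) ≈ 0.3462, P(plant 2) ≈ 0.5385, P(plant 3) ≈ 0.1154
After 'pass': normaliser = 0.55·0.3462 + 0.3·0.5385 + 0.7·0.1154; P(plant 1) ≈ 0.4400, P(plant 2) ≈ 0.3733, P(plant 3) ≈ 0.1867
After 'flag': normaliser = 0.45·0.4400 + 0.7·0.3733 + 0.3·0.1867; P(plant 1) ≈ 0.3842, P(plant 2) ≈ 0.5071, P(plant 3) ≈ 0.1087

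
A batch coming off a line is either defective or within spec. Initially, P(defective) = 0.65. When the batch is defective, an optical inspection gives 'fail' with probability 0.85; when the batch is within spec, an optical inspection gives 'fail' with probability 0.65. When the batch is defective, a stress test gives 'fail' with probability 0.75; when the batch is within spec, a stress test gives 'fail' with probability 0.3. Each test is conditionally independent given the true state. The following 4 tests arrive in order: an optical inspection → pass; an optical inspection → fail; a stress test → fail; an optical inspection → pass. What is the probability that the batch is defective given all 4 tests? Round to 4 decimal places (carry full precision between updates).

0.5272

Apply Bayes' rule sequentially, carrying P(defective) forward.
After an optical inspection='pass': P(defective) = 0.15·0.6500 / (0.15·0.6500 + 0.35·0.3500) ≈ 0.4432
After an optical inspection='fail': P(defective) = 0.85·0.4432 / (0.85·0.4432 + 0.65·0.5568) ≈ 0.5100
After a stress test='fail': P(defective) = 0.75·0.5100 / (0.75·0.5100 + 0.3·0.4900) ≈ 0.7224
After an optical inspection='pass': P(defective) = 0.15·0.7224 / (0.15·0.7224 + 0.35·0.2776) ≈ 0.5272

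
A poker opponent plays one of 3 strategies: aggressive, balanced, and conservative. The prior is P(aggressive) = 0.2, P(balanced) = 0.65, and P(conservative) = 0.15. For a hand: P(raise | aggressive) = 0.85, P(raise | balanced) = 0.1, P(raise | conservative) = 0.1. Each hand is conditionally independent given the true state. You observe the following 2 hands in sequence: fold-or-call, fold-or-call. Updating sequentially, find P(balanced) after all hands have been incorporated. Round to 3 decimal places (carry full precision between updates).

After 'fold-or-call': normaliser = 0.15·0.2000 + 0.9·0.6500 + 0.9·0.1500; P(aggressive) ≈ 0.0400, P(balanced) ≈ 0.7800, P(conservative) ≈ 0.1800
After 'fold-or-call': normaliser = 0.15·0.0400 + 0.9·0.7800 + 0.9·0.1800; P(aggressive) ≈ 0.0069, P(balanced) ≈ 0.8069, P(conservative) ≈ 0.1862

0.807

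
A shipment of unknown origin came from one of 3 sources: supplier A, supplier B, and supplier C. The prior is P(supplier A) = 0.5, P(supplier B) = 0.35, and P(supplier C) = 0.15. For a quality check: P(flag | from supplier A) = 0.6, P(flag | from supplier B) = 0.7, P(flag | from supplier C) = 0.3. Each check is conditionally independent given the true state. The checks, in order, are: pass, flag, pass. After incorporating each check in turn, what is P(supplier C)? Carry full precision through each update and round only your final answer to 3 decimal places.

After 'pass': normaliser = 0.4·0.5000 + 0.3·0.3500 + 0.7·0.1500; P(supplier A) ≈ 0.4878, P(supplier B) ≈ 0.2561, P(supplier C) ≈ 0.2561
After 'flag': normaliser = 0.6·0.4878 + 0.7·0.2561 + 0.3·0.2561; P(supplier A) ≈ 0.5333, P(supplier B) ≈ 0.3267, P(supplier C) ≈ 0.1400
After 'pass': normaliser = 0.4·0.5333 + 0.3·0.3267 + 0.7·0.1400; P(supplier A) ≈ 0.5212, P(supplier B) ≈ 0.2394, P(supplier C) ≈ 0.2394

0.239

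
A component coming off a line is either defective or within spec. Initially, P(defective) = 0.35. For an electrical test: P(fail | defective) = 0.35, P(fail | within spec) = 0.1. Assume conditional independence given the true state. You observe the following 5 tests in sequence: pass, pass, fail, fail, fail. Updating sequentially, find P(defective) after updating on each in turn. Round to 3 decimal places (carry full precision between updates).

After 'pass': P(defective) = 0.65·0.3500 / (0.65·0.3500 + 0.9·0.6500) ≈ 0.2800
After 'pass': P(defective) = 0.65·0.2800 / (0.65·0.2800 + 0.9·0.7200) ≈ 0.2193
After 'fail': P(defective) = 0.35·0.2193 / (0.35·0.2193 + 0.1·0.7807) ≈ 0.4957
After 'fail': P(defective) = 0.35·0.4957 / (0.35·0.4957 + 0.1·0.5043) ≈ 0.7748
After 'fail': P(defective) = 0.35·0.7748 / (0.35·0.7748 + 0.1·0.2252) ≈ 0.9233

0.923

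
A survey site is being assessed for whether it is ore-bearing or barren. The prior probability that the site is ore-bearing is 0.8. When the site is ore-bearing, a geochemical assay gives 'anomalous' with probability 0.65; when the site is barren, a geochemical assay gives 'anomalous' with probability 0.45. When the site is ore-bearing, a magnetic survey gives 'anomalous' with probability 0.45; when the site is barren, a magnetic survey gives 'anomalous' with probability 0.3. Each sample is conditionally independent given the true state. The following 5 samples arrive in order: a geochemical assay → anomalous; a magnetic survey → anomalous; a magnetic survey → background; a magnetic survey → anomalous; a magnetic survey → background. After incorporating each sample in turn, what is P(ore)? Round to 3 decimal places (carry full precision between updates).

0.889

After a geochemical assay='anomalous': P(ore) = 0.65·0.8000 / (0.65·0.8000 + 0.45·0.2000) ≈ 0.8525
After a magnetic survey='anomalous': P(ore) = 0.45·0.8525 / (0.45·0.8525 + 0.3·0.1475) ≈ 0.8966
After a magnetic survey='background': P(ore) = 0.55·0.8966 / (0.55·0.8966 + 0.7·0.1034) ≈ 0.8720
After a magnetic survey='anomalous': P(ore) = 0.45·0.8720 / (0.45·0.8720 + 0.3·0.1280) ≈ 0.9108
After a magnetic survey='background': P(ore) = 0.55·0.9108 / (0.55·0.9108 + 0.7·0.0892) ≈ 0.8892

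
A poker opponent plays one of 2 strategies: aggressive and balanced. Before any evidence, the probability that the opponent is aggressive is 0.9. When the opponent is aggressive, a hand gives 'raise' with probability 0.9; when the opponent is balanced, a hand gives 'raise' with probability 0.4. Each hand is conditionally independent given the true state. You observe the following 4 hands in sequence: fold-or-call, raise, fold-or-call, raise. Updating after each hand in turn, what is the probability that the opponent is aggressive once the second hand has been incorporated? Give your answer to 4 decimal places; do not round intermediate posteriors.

0.7714

After 'fold-or-call': P(aggressive) = 0.1·0.9000 / (0.1·0.9000 + 0.6·0.1000) ≈ 0.6000
After 'raise': P(aggressive) = 0.9·0.6000 / (0.9·0.6000 + 0.4·0.4000) ≈ 0.7714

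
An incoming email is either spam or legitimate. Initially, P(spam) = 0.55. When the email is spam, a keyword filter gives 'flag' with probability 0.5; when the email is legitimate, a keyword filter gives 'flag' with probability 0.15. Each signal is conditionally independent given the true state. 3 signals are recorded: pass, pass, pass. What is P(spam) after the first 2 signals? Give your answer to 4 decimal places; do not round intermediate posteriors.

After 'pass': P(spam) = 0.5·0.5500 / (0.5·0.5500 + 0.85·0.4500) ≈ 0.4183
After 'pass': P(spam) = 0.5·0.4183 / (0.5·0.4183 + 0.85·0.5817) ≈ 0.2972

0.2972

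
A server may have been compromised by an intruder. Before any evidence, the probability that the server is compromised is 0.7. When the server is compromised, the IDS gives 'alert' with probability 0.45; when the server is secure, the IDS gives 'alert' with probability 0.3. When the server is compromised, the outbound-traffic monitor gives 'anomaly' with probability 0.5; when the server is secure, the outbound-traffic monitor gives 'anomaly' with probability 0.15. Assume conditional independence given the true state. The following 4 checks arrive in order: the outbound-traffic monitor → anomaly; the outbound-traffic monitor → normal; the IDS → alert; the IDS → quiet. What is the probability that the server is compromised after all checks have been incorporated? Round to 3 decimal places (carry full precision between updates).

Each posterior becomes the prior for the next update.
After the outbound-traffic monitor='anomaly': P(compromised) = 0.5·0.7000 / (0.5·0.7000 + 0.15·0.3000) ≈ 0.8861
After the outbound-traffic monitor='normal': P(compromised) = 0.5·0.8861 / (0.5·0.8861 + 0.85·0.1139) ≈ 0.8206
After the IDS='alert': P(compromised) = 0.45·0.8206 / (0.45·0.8206 + 0.3·0.1794) ≈ 0.8728
After the IDS='quiet': P(compromised) = 0.55·0.8728 / (0.55·0.8728 + 0.7·0.1272) ≈ 0.8436

0.844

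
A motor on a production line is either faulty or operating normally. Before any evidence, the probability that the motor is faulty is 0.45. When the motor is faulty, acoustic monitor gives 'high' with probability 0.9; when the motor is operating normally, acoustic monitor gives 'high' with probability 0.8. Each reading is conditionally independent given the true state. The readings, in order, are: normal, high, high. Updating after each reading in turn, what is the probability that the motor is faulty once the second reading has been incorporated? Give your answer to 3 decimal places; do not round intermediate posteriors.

After 'normal': P(faulty) = 0.1·0.4500 / (0.1·0.4500 + 0.2·0.5500) ≈ 0.2903
After 'high': P(faulty) = 0.9·0.2903 / (0.9·0.2903 + 0.8·0.7097) ≈ 0.3152

0.315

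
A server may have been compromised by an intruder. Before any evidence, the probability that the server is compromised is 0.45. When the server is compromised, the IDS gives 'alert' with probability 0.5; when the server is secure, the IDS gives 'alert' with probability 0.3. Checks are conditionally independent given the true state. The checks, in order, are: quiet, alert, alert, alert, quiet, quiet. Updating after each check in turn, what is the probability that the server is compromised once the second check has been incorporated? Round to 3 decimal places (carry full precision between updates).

Each posterior becomes the prior for the next update.
After 'quiet': P(compromised) = 0.5·0.4500 / (0.5·0.4500 + 0.7·0.5500) ≈ 0.3689
After 'alert': P(compromised) = 0.5·0.3689 / (0.5·0.3689 + 0.3·0.6311) ≈ 0.4934

0.493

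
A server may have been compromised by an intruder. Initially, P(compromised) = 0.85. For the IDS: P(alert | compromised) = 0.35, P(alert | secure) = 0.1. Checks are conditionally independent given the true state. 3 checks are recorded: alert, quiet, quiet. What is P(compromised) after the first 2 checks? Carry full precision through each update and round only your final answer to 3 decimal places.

0.935

After 'alert': P(compromised) = 0.35·0.8500 / (0.35·0.8500 + 0.1·0.1500) ≈ 0.9520
After 'quiet': P(compromised) = 0.65·0.9520 / (0.65·0.9520 + 0.9·0.0480) ≈ 0.9347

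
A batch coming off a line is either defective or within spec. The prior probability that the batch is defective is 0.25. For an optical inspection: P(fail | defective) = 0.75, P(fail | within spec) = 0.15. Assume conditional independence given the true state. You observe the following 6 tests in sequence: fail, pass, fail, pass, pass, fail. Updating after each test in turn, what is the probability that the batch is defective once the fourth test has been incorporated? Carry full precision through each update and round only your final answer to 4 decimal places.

0.4189

Apply Bayes' rule sequentially, carrying P(defective) forward.
After 'fail': P(defective) = 0.75·0.2500 / (0.75·0.2500 + 0.15·0.7500) ≈ 0.6250
After 'pass': P(defective) = 0.25·0.6250 / (0.25·0.6250 + 0.85·0.3750) ≈ 0.3289
After 'fail': P(defective) = 0.75·0.3289 / (0.75·0.3289 + 0.15·0.6711) ≈ 0.7102
After 'pass': P(defective) = 0.25·0.7102 / (0.25·0.7102 + 0.85·0.2898) ≈ 0.4189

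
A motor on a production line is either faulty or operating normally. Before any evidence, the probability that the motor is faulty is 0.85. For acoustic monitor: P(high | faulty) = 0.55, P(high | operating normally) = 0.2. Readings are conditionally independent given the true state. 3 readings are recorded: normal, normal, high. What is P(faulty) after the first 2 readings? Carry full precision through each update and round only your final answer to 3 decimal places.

After 'normal': P(faulty) = 0.45·0.8500 / (0.45·0.8500 + 0.8·0.1500) ≈ 0.7612
After 'normal': P(faulty) = 0.45·0.7612 / (0.45·0.7612 + 0.8·0.2388) ≈ 0.6420

0.642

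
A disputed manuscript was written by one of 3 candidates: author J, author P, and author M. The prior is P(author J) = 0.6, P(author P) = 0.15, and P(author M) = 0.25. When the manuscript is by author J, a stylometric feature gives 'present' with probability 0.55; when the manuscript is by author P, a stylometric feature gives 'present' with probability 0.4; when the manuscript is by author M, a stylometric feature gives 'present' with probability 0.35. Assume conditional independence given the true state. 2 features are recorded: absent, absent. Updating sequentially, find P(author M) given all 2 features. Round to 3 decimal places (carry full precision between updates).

0.376

Each posterior becomes the prior for the next update.
After 'absent': normaliser = 0.45·0.6000 + 0.6·0.1500 + 0.65·0.2500; P(author J) ≈ 0.5167, P(author P) ≈ 0.1722, P(author M) ≈ 0.3110
After 'absent': normaliser = 0.45·0.5167 + 0.6·0.1722 + 0.65·0.3110; P(author J) ≈ 0.4322, P(author P) ≈ 0.1921, P(author M) ≈ 0.3757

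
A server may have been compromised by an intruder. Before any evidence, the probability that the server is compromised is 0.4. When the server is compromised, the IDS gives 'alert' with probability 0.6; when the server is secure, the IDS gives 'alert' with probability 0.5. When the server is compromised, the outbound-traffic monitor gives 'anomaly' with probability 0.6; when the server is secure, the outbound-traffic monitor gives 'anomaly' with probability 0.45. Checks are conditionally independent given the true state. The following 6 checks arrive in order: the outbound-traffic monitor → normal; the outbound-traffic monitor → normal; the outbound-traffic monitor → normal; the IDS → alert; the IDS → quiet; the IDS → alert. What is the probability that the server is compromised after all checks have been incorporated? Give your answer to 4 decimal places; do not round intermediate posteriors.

0.2281

After the outbound-traffic monitor='normal': P(compromised) = 0.4·0.4000 / (0.4·0.4000 + 0.55·0.6000) ≈ 0.3265
After the outbound-traffic monitor='normal': P(compromised) = 0.4·0.3265 / (0.4·0.3265 + 0.55·0.6735) ≈ 0.2607
After the outbound-traffic monitor='normal': P(compromised) = 0.4·0.2607 / (0.4·0.2607 + 0.55·0.7393) ≈ 0.2041
After the IDS='alert': P(compromised) = 0.6·0.2041 / (0.6·0.2041 + 0.5·0.7959) ≈ 0.2353
After the IDS='quiet': P(compromised) = 0.4·0.2353 / (0.4·0.2353 + 0.5·0.7647) ≈ 0.1976
After the IDS='alert': P(compromised) = 0.6·0.1976 / (0.6·0.1976 + 0.5·0.8024) ≈ 0.2281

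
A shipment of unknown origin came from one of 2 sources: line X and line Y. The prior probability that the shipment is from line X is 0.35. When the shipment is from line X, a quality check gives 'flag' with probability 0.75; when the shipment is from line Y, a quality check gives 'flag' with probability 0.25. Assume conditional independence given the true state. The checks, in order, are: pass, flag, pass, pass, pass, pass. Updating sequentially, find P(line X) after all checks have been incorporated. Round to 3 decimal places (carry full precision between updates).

After 'pass': P(line X) = 0.25·0.3500 / (0.25·0.3500 + 0.75·0.6500) ≈ 0.1522
After 'flag': P(line X) = 0.75·0.1522 / (0.75·0.1522 + 0.25·0.8478) ≈ 0.3500
After 'pass': P(line X) = 0.25·0.3500 / (0.25·0.3500 + 0.75·0.6500) ≈ 0.1522
After 'pass': P(line X) = 0.25·0.1522 / (0.25·0.1522 + 0.75·0.8478) ≈ 0.0565
After 'pass': P(line X) = 0.25·0.0565 / (0.25·0.0565 + 0.75·0.9435) ≈ 0.0196
After 'pass': P(line X) = 0.25·0.0196 / (0.25·0.0196 + 0.75·0.9804) ≈ 0.0066

0.007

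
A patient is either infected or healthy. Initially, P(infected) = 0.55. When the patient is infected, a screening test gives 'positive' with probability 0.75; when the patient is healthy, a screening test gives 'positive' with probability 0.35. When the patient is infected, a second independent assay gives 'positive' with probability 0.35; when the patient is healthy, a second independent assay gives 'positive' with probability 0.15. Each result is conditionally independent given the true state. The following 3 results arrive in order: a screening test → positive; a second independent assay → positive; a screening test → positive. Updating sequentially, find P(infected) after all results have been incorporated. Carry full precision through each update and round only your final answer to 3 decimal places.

0.929

After a screening test='positive': P(infected) = 0.75·0.5500 / (0.75·0.5500 + 0.35·0.4500) ≈ 0.7237
After a second independent assay='positive': P(infected) = 0.35·0.7237 / (0.35·0.7237 + 0.15·0.2763) ≈ 0.8594
After a screening test='positive': P(infected) = 0.75·0.8594 / (0.75·0.8594 + 0.35·0.1406) ≈ 0.9291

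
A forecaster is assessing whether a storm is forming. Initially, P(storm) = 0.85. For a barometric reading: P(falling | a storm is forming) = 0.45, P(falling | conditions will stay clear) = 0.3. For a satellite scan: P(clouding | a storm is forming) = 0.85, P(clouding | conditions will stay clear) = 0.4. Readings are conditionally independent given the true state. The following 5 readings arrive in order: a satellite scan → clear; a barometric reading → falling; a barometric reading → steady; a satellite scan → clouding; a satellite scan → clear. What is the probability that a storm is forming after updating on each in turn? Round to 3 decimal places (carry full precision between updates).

0.470

Apply Bayes' rule sequentially, carrying P(storm) forward.
After a satellite scan='clear': P(storm) = 0.15·0.8500 / (0.15·0.8500 + 0.6·0.1500) ≈ 0.5862
After a barometric reading='falling': P(storm) = 0.45·0.5862 / (0.45·0.5862 + 0.3·0.4138) ≈ 0.6800
After a barometric reading='steady': P(storm) = 0.55·0.6800 / (0.55·0.6800 + 0.7·0.3200) ≈ 0.6254
After a satellite scan='clouding': P(storm) = 0.85·0.6254 / (0.85·0.6254 + 0.4·0.3746) ≈ 0.7801
After a satellite scan='clear': P(storm) = 0.15·0.7801 / (0.15·0.7801 + 0.6·0.2199) ≈ 0.4701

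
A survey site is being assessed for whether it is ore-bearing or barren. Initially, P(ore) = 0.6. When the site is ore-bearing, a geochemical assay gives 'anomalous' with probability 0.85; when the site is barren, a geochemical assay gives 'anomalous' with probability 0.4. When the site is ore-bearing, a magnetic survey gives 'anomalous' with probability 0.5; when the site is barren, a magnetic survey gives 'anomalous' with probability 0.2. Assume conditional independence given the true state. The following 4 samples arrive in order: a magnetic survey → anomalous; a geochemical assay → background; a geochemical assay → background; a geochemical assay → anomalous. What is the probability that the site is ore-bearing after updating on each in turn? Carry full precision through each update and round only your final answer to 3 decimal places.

After a magnetic survey='anomalous': P(ore) = 0.5·0.6000 / (0.5·0.6000 + 0.2·0.4000) ≈ 0.7895
After a geochemical assay='background': P(ore) = 0.15·0.7895 / (0.15·0.7895 + 0.6·0.2105) ≈ 0.4839
After a geochemical assay='background': P(ore) = 0.15·0.4839 / (0.15·0.4839 + 0.6·0.5161) ≈ 0.1899
After a geochemical assay='anomalous': P(ore) = 0.85·0.1899 / (0.85·0.1899 + 0.4·0.8101) ≈ 0.3325

0.332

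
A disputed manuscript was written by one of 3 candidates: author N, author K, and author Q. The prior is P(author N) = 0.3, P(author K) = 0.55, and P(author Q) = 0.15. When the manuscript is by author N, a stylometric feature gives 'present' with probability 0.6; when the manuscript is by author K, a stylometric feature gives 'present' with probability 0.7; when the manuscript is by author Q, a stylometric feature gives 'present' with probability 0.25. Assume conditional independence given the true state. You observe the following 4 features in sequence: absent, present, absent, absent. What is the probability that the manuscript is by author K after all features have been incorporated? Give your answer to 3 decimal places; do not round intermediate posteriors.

0.275

After 'absent': normaliser = 0.4·0.3000 + 0.3·0.5500 + 0.75·0.1500; P(author N) ≈ 0.3019, P(author K) ≈ 0.4151, P(author Q) ≈ 0.2830
After 'present': normaliser = 0.6·0.3019 + 0.7·0.4151 + 0.25·0.2830; P(author N) ≈ 0.3339, P(author K) ≈ 0.5357, P(author Q) ≈ 0.1304
After 'absent': normaliser = 0.4·0.3339 + 0.3·0.5357 + 0.75·0.1304; P(author N) ≈ 0.3407, P(author K) ≈ 0.4098, P(author Q) ≈ 0.2495
After 'absent': normaliser = 0.4·0.3407 + 0.3·0.4098 + 0.75·0.2495; P(author N) ≈ 0.3053, P(author K) ≈ 0.2755, P(author Q) ≈ 0.4192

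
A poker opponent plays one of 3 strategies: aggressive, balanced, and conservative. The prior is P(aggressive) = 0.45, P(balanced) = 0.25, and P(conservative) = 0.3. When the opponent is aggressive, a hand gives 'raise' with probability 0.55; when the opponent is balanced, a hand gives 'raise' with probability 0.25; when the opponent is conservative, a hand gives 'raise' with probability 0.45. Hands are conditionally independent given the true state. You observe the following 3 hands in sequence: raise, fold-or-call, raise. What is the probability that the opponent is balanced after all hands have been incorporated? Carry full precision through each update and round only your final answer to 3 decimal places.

0.110

Each posterior becomes the prior for the next update.
After 'raise': normaliser = 0.55·0.4500 + 0.25·0.2500 + 0.45·0.3000; P(aggressive) ≈ 0.5562, P(balanced) ≈ 0.1404, P(conservative) ≈ 0.3034
After 'fold-or-call': normaliser = 0.45·0.5562 + 0.75·0.1404 + 0.55·0.3034; P(aggressive) ≈ 0.4790, P(balanced) ≈ 0.2016, P(conservative) ≈ 0.3194
After 'raise': normaliser = 0.55·0.4790 + 0.25·0.2016 + 0.45·0.3194; P(aggressive) ≈ 0.5758, P(balanced) ≈ 0.1102, P(conservative) ≈ 0.3141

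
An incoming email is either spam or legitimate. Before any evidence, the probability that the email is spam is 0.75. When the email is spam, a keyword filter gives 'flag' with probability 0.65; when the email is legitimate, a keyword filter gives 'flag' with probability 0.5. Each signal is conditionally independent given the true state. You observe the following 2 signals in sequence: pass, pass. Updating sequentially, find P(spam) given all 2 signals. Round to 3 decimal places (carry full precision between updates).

Each posterior becomes the prior for the next update.
After 'pass': P(spam) = 0.35·0.7500 / (0.35·0.7500 + 0.5·0.2500) ≈ 0.6774
After 'pass': P(spam) = 0.35·0.6774 / (0.35·0.6774 + 0.5·0.3226) ≈ 0.5951

0.595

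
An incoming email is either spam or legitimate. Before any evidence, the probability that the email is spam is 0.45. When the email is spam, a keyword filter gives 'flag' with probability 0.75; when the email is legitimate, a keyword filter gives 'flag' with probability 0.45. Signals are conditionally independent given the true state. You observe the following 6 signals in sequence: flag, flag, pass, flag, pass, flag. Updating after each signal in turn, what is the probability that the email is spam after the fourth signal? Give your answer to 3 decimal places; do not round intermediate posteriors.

After 'flag': P(spam) = 0.75·0.4500 / (0.75·0.4500 + 0.45·0.5500) ≈ 0.5769
After 'flag': P(spam) = 0.75·0.5769 / (0.75·0.5769 + 0.45·0.4231) ≈ 0.6944
After 'pass': P(spam) = 0.25·0.6944 / (0.25·0.6944 + 0.55·0.3056) ≈ 0.5081
After 'flag': P(spam) = 0.75·0.5081 / (0.75·0.5081 + 0.45·0.4919) ≈ 0.6326

0.633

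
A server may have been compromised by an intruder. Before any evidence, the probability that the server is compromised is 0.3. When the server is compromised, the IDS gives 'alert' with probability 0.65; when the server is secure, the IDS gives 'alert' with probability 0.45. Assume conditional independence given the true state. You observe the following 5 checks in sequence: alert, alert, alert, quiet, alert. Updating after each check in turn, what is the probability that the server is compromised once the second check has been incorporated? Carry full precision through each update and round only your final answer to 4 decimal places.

0.4721

Each posterior becomes the prior for the next update.
After 'alert': P(compromised) = 0.65·0.3000 / (0.65·0.3000 + 0.45·0.7000) ≈ 0.3824
After 'alert': P(compromised) = 0.65·0.3824 / (0.65·0.3824 + 0.45·0.6176) ≈ 0.4721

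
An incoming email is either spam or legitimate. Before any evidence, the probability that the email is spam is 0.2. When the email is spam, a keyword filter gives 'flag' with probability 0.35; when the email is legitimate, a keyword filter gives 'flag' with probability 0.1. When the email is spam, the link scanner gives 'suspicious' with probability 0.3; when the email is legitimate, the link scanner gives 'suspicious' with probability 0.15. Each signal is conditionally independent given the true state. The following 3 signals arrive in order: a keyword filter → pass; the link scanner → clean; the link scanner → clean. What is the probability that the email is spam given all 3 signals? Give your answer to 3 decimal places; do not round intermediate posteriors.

0.109

After a keyword filter='pass': P(spam) = 0.65·0.2000 / (0.65·0.2000 + 0.9·0.8000) ≈ 0.1529
After the link scanner='clean': P(spam) = 0.7·0.1529 / (0.7·0.1529 + 0.85·0.8471) ≈ 0.1294
After the link scanner='clean': P(spam) = 0.7·0.1294 / (0.7·0.1294 + 0.85·0.8706) ≈ 0.1091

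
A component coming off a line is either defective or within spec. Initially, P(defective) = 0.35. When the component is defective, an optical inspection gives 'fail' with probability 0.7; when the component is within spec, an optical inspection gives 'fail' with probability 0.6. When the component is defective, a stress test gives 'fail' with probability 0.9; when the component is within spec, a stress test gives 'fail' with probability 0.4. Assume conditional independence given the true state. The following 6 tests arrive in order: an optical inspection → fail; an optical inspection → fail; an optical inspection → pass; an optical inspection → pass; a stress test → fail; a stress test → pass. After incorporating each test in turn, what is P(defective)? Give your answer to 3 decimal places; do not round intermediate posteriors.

After an optical inspection='fail': P(defective) = 0.7·0.3500 / (0.7·0.3500 + 0.6·0.6500) ≈ 0.3858
After an optical inspection='fail': P(defective) = 0.7·0.3858 / (0.7·0.3858 + 0.6·0.6142) ≈ 0.4229
After an optical inspection='pass': P(defective) = 0.3·0.4229 / (0.3·0.4229 + 0.4·0.5771) ≈ 0.3547
After an optical inspection='pass': P(defective) = 0.3·0.3547 / (0.3·0.3547 + 0.4·0.6453) ≈ 0.2919
After a stress test='fail': P(defective) = 0.9·0.2919 / (0.9·0.2919 + 0.4·0.7081) ≈ 0.4812
After a stress test='pass': P(defective) = 0.1·0.4812 / (0.1·0.4812 + 0.6·0.5188) ≈ 0.1339

0.134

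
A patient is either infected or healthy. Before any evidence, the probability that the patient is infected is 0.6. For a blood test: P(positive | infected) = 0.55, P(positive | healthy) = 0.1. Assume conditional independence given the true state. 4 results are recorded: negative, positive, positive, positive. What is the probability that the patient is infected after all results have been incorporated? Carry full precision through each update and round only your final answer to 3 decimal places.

Each posterior becomes the prior for the next update.
After 'negative': P(infected) = 0.45·0.6000 / (0.45·0.6000 + 0.9·0.4000) ≈ 0.4286
After 'positive': P(infected) = 0.55·0.4286 / (0.55·0.4286 + 0.1·0.5714) ≈ 0.8049
After 'positive': P(infected) = 0.55·0.8049 / (0.55·0.8049 + 0.1·0.1951) ≈ 0.9578
After 'positive': P(infected) = 0.55·0.9578 / (0.55·0.9578 + 0.1·0.0422) ≈ 0.9920

0.992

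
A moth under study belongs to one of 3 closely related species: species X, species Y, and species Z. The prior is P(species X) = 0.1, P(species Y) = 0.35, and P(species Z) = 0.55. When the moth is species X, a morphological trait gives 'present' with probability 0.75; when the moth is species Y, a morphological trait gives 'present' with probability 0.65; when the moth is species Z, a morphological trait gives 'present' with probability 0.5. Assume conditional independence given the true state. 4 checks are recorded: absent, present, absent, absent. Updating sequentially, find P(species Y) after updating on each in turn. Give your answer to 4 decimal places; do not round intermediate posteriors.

After 'absent': normaliser = 0.25·0.1000 + 0.35·0.3500 + 0.5·0.5500; P(species X) ≈ 0.0592, P(species Y) ≈ 0.2899, P(species Z) ≈ 0.6509
After 'present': normaliser = 0.75·0.0592 + 0.65·0.2899 + 0.5·0.6509; P(species X) ≈ 0.0795, P(species Y) ≈ 0.3376, P(species Z) ≈ 0.5829
After 'absent': normaliser = 0.25·0.0795 + 0.35·0.3376 + 0.5·0.5829; P(species X) ≈ 0.0463, P(species Y) ≈ 0.2751, P(species Z) ≈ 0.6786
After 'absent': normaliser = 0.25·0.0463 + 0.35·0.2751 + 0.5·0.6786; P(species X) ≈ 0.0259, P(species Y) ≈ 0.2153, P(species Z) ≈ 0.7588

0.2153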